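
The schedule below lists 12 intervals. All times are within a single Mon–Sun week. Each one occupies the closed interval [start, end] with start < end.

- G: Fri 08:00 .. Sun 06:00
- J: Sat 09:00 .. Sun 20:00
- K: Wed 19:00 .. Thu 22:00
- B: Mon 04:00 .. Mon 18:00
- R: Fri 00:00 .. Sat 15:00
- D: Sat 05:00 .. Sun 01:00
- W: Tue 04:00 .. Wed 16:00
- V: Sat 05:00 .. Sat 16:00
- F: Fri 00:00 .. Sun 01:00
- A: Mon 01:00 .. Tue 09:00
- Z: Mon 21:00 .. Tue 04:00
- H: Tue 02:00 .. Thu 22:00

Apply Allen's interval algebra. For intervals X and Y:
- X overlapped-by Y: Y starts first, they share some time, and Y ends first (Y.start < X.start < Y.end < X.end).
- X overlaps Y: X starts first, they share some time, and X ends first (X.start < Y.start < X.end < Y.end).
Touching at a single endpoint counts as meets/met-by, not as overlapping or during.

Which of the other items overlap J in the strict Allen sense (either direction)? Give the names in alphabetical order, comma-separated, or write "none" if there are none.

D, F, G, R, V

Target J = [Sat 09:00, Sun 20:00].
A [Mon 01:00, Tue 09:00] → before → no.
B [Mon 04:00, Mon 18:00] → before → no.
D [Sat 05:00, Sun 01:00] → overlaps → yes.
F [Fri 00:00, Sun 01:00] → overlaps → yes.
G [Fri 08:00, Sun 06:00] → overlaps → yes.
H [Tue 02:00, Thu 22:00] → before → no.
K [Wed 19:00, Thu 22:00] → before → no.
R [Fri 00:00, Sat 15:00] → overlaps → yes.
V [Sat 05:00, Sat 16:00] → overlaps → yes.
W [Tue 04:00, Wed 16:00] → before → no.
Z [Mon 21:00, Tue 04:00] → before → no.
Result: D, F, G, R, V.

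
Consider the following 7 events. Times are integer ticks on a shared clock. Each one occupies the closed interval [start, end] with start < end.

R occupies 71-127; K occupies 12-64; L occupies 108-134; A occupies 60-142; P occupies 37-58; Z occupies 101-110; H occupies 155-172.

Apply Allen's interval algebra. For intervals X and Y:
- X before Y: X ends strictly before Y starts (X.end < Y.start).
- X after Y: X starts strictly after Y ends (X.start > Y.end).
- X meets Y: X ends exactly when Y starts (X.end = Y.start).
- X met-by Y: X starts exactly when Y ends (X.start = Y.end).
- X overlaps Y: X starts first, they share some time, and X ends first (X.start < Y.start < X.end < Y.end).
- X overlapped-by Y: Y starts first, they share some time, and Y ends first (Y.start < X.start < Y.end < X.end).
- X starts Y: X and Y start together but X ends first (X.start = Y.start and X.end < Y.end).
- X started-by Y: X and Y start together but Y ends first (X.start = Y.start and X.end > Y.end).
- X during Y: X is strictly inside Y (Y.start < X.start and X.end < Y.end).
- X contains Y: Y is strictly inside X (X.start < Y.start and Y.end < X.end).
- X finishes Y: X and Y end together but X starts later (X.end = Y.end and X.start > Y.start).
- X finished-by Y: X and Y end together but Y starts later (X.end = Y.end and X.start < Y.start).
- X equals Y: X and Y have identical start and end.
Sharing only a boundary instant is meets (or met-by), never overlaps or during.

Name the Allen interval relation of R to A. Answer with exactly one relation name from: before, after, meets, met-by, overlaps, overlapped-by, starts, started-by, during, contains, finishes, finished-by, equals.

during

R = [71, 127]; A = [60, 142].
Compare endpoints: R.start > A.start, R.start < A.end, R.end > A.start, R.end < A.end.
That pattern is 'during'.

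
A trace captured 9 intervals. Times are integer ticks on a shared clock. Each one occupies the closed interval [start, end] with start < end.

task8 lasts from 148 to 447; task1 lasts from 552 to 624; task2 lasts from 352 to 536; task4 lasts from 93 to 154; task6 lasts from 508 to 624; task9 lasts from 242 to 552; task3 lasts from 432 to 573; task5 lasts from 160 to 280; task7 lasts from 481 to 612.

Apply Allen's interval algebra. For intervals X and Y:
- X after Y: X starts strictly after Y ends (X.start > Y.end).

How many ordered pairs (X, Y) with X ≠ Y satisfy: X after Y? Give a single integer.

16

Checking all 72 ordered pairs for relation 'after'; matching pairs in alphabetical order:
(task1, task2): task1 after task2 ✓
(task1, task4): task1 after task4 ✓
(task1, task5): task1 after task5 ✓
(task1, task8): task1 after task8 ✓
(task2, task4): task2 after task4 ✓
(task2, task5): task2 after task5 ✓
(task3, task4): task3 after task4 ✓
(task3, task5): task3 after task5 ✓
(task5, task4): task5 after task4 ✓
(task6, task4): task6 after task4 ✓
(task6, task5): task6 after task5 ✓
(task6, task8): task6 after task8 ✓
(task7, task4): task7 after task4 ✓
(task7, task5): task7 after task5 ✓
(task7, task8): task7 after task8 ✓
(task9, task4): task9 after task4 ✓
Count: 16.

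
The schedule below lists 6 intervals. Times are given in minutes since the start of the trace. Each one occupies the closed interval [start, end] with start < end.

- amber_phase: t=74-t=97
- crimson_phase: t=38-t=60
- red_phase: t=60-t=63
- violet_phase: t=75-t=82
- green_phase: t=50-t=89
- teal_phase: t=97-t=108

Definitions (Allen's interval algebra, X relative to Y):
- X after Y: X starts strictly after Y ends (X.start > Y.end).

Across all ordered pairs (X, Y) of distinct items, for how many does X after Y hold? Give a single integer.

Checking all 30 ordered pairs for relation 'after'; matching pairs in alphabetical order:
(amber_phase, crimson_phase): amber_phase after crimson_phase ✓
(amber_phase, red_phase): amber_phase after red_phase ✓
(teal_phase, crimson_phase): teal_phase after crimson_phase ✓
(teal_phase, green_phase): teal_phase after green_phase ✓
(teal_phase, red_phase): teal_phase after red_phase ✓
(teal_phase, violet_phase): teal_phase after violet_phase ✓
(violet_phase, crimson_phase): violet_phase after crimson_phase ✓
(violet_phase, red_phase): violet_phase after red_phase ✓
Count: 8.

8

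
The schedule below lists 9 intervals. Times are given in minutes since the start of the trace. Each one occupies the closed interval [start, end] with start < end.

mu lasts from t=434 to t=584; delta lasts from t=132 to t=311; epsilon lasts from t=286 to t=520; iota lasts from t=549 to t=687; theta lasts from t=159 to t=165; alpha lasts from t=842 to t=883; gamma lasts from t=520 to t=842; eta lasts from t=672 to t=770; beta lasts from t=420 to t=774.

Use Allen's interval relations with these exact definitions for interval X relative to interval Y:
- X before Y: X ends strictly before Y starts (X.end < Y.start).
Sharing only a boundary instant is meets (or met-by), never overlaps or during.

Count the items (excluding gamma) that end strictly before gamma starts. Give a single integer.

2

Target gamma = [t=520, t=842].
alpha [t=842, t=883] → met-by → no.
beta [t=420, t=774] → overlaps → no.
delta [t=132, t=311] → before → counts.
epsilon [t=286, t=520] → meets → no.
eta [t=672, t=770] → during → no.
iota [t=549, t=687] → during → no.
mu [t=434, t=584] → overlaps → no.
theta [t=159, t=165] → before → counts.
Total: 2.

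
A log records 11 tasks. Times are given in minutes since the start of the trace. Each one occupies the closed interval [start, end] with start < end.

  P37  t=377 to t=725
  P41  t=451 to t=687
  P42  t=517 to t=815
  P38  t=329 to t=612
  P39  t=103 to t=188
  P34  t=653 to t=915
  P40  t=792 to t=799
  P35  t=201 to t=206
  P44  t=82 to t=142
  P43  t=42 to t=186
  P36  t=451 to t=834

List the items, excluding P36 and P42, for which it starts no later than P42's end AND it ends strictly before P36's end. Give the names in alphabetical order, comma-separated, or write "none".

P35, P37, P38, P39, P40, P41, P43, P44

Conditions: its start is no later than P42's end (X.start <= t=815) AND its end is strictly before P36's end (X.end < t=834).
P34: start t=653 <= t=815? ✓; end t=915 < t=834? ✗ → no.
P35: start t=201 <= t=815? ✓; end t=206 < t=834? ✓ → yes.
P37: start t=377 <= t=815? ✓; end t=725 < t=834? ✓ → yes.
P38: start t=329 <= t=815? ✓; end t=612 < t=834? ✓ → yes.
P39: start t=103 <= t=815? ✓; end t=188 < t=834? ✓ → yes.
P40: start t=792 <= t=815? ✓; end t=799 < t=834? ✓ → yes.
P41: start t=451 <= t=815? ✓; end t=687 < t=834? ✓ → yes.
P43: start t=42 <= t=815? ✓; end t=186 < t=834? ✓ → yes.
P44: start t=82 <= t=815? ✓; end t=142 < t=834? ✓ → yes.
Result: P35, P37, P38, P39, P40, P41, P43, P44.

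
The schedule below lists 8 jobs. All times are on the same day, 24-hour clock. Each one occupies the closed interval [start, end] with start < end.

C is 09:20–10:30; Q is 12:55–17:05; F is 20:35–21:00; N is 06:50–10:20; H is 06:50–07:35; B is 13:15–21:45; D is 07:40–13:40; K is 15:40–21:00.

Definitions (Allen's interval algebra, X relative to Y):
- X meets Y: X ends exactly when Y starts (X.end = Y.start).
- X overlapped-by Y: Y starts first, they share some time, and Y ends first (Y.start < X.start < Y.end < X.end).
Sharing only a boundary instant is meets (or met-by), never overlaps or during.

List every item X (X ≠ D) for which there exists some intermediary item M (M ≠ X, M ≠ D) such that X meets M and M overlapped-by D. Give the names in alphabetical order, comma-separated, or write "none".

Target D = [07:40, 13:40].
Intermediaries M with M overlapped-by D: B, Q.
Via B — items with X meets B: none.
Via Q — items with X meets Q: none.
Union: none.

none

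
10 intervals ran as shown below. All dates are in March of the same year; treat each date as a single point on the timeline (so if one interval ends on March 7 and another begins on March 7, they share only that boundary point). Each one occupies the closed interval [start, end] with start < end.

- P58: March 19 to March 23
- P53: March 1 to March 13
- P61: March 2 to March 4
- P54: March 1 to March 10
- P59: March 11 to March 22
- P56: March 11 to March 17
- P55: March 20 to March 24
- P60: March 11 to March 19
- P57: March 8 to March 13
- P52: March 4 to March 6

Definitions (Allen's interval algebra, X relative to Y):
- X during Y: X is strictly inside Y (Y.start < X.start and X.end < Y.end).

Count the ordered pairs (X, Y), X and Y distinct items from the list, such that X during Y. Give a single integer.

Checking all 90 ordered pairs for relation 'during'; matching pairs in alphabetical order:
(P52, P53): P52 during P53 ✓
(P52, P54): P52 during P54 ✓
(P61, P53): P61 during P53 ✓
(P61, P54): P61 during P54 ✓
Count: 4.

4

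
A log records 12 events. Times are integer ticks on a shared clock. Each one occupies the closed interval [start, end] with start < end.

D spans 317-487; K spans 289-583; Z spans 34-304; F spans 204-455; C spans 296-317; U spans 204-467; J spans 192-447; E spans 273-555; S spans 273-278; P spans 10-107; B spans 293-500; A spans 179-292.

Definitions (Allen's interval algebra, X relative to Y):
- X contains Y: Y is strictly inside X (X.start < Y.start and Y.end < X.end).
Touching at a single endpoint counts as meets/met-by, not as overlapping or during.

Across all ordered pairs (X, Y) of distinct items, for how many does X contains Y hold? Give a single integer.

Checking all 132 ordered pairs for relation 'contains'; matching pairs in alphabetical order:
(A, S): A contains S ✓
(B, C): B contains C ✓
(B, D): B contains D ✓
(E, B): E contains B ✓
(E, C): E contains C ✓
(E, D): E contains D ✓
(F, C): F contains C ✓
(F, S): F contains S ✓
(J, C): J contains C ✓
(J, S): J contains S ✓
(K, B): K contains B ✓
(K, C): K contains C ✓
(K, D): K contains D ✓
(U, C): U contains C ✓
(U, S): U contains S ✓
(Z, A): Z contains A ✓
(Z, S): Z contains S ✓
Count: 17.

17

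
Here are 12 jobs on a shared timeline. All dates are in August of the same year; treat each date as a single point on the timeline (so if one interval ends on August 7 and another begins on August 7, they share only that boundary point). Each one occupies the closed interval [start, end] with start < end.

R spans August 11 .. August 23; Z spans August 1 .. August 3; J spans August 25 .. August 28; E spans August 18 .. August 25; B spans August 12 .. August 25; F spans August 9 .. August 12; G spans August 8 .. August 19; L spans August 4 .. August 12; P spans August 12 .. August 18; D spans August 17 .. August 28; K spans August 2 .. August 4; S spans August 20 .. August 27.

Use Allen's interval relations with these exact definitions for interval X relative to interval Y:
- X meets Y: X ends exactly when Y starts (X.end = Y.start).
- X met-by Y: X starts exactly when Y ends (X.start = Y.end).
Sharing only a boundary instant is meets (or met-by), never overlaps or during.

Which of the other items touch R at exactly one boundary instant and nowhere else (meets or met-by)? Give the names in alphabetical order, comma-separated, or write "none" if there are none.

none

Target R = [August 11, August 23].
B [August 12, August 25] → overlapped-by → no.
D [August 17, August 28] → overlapped-by → no.
E [August 18, August 25] → overlapped-by → no.
F [August 9, August 12] → overlaps → no.
G [August 8, August 19] → overlaps → no.
J [August 25, August 28] → after → no.
K [August 2, August 4] → before → no.
L [August 4, August 12] → overlaps → no.
P [August 12, August 18] → during → no.
S [August 20, August 27] → overlapped-by → no.
Z [August 1, August 3] → before → no.
Result: none.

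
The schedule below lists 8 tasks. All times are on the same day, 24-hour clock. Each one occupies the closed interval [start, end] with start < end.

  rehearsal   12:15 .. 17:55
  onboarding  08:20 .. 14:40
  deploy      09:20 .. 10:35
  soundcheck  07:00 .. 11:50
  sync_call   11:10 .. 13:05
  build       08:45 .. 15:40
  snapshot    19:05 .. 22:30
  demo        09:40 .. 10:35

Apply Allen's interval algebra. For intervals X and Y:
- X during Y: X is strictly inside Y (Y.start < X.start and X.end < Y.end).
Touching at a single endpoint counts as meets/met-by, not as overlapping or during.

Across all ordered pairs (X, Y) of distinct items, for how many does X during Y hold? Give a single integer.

Checking all 56 ordered pairs for relation 'during'; matching pairs in alphabetical order:
(demo, build): demo during build ✓
(demo, onboarding): demo during onboarding ✓
(demo, soundcheck): demo during soundcheck ✓
(deploy, build): deploy during build ✓
(deploy, onboarding): deploy during onboarding ✓
(deploy, soundcheck): deploy during soundcheck ✓
(sync_call, build): sync_call during build ✓
(sync_call, onboarding): sync_call during onboarding ✓
Count: 8.

8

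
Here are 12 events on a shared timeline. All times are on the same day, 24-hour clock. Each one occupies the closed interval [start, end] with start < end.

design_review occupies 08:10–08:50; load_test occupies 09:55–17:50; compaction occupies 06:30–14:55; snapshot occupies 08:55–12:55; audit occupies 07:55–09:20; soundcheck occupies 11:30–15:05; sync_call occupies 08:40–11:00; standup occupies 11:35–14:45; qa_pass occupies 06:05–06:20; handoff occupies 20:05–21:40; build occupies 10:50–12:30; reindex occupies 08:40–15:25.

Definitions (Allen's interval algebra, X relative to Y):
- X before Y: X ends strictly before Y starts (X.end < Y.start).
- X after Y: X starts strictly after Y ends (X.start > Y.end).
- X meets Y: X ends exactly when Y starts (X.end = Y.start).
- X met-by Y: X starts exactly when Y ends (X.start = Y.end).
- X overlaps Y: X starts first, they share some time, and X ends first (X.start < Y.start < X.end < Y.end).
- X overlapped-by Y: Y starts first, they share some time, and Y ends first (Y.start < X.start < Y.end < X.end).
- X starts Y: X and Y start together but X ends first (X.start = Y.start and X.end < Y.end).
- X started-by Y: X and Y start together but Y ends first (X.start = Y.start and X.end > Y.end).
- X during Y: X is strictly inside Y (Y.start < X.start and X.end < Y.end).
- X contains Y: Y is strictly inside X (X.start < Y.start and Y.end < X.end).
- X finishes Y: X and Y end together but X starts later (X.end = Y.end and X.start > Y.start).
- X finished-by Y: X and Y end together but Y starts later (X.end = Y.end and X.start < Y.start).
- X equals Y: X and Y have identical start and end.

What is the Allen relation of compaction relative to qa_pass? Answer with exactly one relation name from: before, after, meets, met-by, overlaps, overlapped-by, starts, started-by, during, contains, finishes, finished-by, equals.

after

compaction = [06:30, 14:55]; qa_pass = [06:05, 06:20].
Compare endpoints: compaction.start > qa_pass.start, compaction.start > qa_pass.end, compaction.end > qa_pass.start, compaction.end > qa_pass.end.
That pattern is 'after'.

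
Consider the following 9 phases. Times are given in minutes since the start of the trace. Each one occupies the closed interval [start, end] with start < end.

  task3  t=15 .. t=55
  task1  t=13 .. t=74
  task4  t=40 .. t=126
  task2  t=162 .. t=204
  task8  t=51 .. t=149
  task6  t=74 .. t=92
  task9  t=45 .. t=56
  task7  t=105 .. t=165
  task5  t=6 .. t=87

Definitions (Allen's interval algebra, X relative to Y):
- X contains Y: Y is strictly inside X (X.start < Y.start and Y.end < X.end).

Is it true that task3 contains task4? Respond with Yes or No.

No

task3 = [t=15, t=55], task4 = [t=40, t=126].
Actual relation of task3 to task4: overlaps.
Asked whether 'contains' holds → No.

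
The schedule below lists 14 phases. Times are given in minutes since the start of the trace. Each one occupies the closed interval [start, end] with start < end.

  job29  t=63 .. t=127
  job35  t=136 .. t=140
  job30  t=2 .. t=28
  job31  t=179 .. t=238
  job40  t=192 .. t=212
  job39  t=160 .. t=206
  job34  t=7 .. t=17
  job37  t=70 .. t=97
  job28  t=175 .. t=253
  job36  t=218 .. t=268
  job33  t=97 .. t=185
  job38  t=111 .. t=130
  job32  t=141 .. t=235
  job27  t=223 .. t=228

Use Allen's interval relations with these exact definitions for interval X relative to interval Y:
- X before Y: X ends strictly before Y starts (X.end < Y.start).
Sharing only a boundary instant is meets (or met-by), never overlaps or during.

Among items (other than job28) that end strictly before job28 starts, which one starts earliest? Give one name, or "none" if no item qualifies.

Target job28 = [t=175, t=253].
job27 [t=223, t=228] → during → excluded.
job29 [t=63, t=127] → before → candidate.
job30 [t=2, t=28] → before → candidate.
job31 [t=179, t=238] → during → excluded.
job32 [t=141, t=235] → overlaps → excluded.
job33 [t=97, t=185] → overlaps → excluded.
job34 [t=7, t=17] → before → candidate.
job35 [t=136, t=140] → before → candidate.
job36 [t=218, t=268] → overlapped-by → excluded.
job37 [t=70, t=97] → before → candidate.
job38 [t=111, t=130] → before → candidate.
job39 [t=160, t=206] → overlaps → excluded.
job40 [t=192, t=212] → during → excluded.
Among candidates, earliest start is t=2 → job30.

job30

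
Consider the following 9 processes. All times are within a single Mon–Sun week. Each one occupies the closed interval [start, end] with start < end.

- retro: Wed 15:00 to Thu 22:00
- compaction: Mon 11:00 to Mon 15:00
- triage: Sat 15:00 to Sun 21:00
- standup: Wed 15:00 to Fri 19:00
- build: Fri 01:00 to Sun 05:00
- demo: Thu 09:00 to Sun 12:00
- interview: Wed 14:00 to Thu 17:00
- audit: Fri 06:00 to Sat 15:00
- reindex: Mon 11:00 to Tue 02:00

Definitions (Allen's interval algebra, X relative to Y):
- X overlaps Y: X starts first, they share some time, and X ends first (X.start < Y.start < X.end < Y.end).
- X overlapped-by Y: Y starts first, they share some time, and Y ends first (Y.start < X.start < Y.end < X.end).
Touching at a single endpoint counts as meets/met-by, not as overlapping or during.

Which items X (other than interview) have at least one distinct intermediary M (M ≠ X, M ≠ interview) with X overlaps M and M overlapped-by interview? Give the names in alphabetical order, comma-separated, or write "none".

Target interview = [Wed 14:00, Thu 17:00].
Intermediaries M with M overlapped-by interview: demo, retro, standup.
Via demo — items with X overlaps demo: retro, standup.
Via retro — items with X overlaps retro: none.
Via standup — items with X overlaps standup: none.
Union: retro, standup.

retro, standup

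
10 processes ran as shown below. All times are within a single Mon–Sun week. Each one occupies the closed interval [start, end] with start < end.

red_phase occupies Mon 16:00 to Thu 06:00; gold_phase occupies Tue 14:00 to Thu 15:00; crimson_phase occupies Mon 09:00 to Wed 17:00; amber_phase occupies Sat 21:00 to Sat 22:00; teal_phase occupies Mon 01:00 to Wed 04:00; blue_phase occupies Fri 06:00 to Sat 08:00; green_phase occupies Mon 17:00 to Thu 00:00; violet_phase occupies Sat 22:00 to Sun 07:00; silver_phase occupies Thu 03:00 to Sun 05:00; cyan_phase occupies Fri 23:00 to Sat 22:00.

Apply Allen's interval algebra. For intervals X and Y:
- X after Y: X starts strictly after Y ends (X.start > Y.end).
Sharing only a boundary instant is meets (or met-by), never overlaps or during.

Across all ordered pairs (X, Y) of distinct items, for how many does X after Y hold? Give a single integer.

Checking all 90 ordered pairs for relation 'after'; matching pairs in alphabetical order:
(amber_phase, blue_phase): amber_phase after blue_phase ✓
(amber_phase, crimson_phase): amber_phase after crimson_phase ✓
(amber_phase, gold_phase): amber_phase after gold_phase ✓
(amber_phase, green_phase): amber_phase after green_phase ✓
(amber_phase, red_phase): amber_phase after red_phase ✓
(amber_phase, teal_phase): amber_phase after teal_phase ✓
(blue_phase, crimson_phase): blue_phase after crimson_phase ✓
(blue_phase, gold_phase): blue_phase after gold_phase ✓
(blue_phase, green_phase): blue_phase after green_phase ✓
(blue_phase, red_phase): blue_phase after red_phase ✓
(blue_phase, teal_phase): blue_phase after teal_phase ✓
(cyan_phase, crimson_phase): cyan_phase after crimson_phase ✓
(cyan_phase, gold_phase): cyan_phase after gold_phase ✓
(cyan_phase, green_phase): cyan_phase after green_phase ✓
(cyan_phase, red_phase): cyan_phase after red_phase ✓
(cyan_phase, teal_phase): cyan_phase after teal_phase ✓
(silver_phase, crimson_phase): silver_phase after crimson_phase ✓
(silver_phase, green_phase): silver_phase after green_phase ✓
(silver_phase, teal_phase): silver_phase after teal_phase ✓
(violet_phase, blue_phase): violet_phase after blue_phase ✓
(violet_phase, crimson_phase): violet_phase after crimson_phase ✓
(violet_phase, gold_phase): violet_phase after gold_phase ✓
(violet_phase, green_phase): violet_phase after green_phase ✓
(violet_phase, red_phase): violet_phase after red_phase ✓
... plus 1 further pairs not listed.
Count: 25.

25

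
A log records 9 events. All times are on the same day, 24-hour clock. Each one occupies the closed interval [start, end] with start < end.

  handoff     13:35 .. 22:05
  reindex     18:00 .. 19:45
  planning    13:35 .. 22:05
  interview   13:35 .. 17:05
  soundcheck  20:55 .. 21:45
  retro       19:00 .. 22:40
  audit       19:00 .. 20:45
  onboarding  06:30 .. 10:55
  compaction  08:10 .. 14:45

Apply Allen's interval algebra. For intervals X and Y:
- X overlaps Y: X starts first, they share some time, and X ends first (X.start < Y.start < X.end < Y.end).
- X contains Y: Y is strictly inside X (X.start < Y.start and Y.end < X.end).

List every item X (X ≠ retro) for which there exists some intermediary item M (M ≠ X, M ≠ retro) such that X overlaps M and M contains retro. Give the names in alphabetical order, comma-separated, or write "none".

Target retro = [19:00, 22:40].
Intermediaries M with M contains retro: none.
Union: none.

none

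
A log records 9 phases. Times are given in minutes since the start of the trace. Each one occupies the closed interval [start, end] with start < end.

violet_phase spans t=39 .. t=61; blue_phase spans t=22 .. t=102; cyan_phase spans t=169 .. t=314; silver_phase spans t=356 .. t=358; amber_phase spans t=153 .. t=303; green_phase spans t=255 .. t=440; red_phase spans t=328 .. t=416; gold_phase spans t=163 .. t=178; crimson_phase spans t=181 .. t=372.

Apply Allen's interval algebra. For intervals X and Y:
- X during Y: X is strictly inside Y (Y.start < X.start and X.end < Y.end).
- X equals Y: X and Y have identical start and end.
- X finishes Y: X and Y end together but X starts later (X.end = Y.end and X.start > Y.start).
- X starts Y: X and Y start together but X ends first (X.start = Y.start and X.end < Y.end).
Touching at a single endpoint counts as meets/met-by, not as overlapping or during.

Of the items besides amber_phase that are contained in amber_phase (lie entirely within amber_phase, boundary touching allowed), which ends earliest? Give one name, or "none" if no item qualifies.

Target amber_phase = [t=153, t=303].
blue_phase [t=22, t=102] → before → excluded.
crimson_phase [t=181, t=372] → overlapped-by → excluded.
cyan_phase [t=169, t=314] → overlapped-by → excluded.
gold_phase [t=163, t=178] → during → candidate.
green_phase [t=255, t=440] → overlapped-by → excluded.
red_phase [t=328, t=416] → after → excluded.
silver_phase [t=356, t=358] → after → excluded.
violet_phase [t=39, t=61] → before → excluded.
Among candidates, earliest end is t=178 → gold_phase.

gold_phase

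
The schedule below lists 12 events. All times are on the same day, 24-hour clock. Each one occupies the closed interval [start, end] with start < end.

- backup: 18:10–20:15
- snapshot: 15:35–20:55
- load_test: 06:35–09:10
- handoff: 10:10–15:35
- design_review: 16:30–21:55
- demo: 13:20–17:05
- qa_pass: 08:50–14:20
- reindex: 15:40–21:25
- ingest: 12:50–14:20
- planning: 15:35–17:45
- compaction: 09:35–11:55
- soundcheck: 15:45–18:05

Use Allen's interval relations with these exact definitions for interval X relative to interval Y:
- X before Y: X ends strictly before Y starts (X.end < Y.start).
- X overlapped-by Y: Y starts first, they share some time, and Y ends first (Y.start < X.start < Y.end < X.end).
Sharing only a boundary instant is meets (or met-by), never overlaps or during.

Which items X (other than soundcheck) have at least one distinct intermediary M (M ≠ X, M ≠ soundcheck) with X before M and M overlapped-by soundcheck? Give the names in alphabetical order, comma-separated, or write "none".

Target soundcheck = [15:45, 18:05].
Intermediaries M with M overlapped-by soundcheck: design_review.
Via design_review — items with X before design_review: compaction, handoff, ingest, load_test, qa_pass.
Union: compaction, handoff, ingest, load_test, qa_pass.

compaction, handoff, ingest, load_test, qa_pass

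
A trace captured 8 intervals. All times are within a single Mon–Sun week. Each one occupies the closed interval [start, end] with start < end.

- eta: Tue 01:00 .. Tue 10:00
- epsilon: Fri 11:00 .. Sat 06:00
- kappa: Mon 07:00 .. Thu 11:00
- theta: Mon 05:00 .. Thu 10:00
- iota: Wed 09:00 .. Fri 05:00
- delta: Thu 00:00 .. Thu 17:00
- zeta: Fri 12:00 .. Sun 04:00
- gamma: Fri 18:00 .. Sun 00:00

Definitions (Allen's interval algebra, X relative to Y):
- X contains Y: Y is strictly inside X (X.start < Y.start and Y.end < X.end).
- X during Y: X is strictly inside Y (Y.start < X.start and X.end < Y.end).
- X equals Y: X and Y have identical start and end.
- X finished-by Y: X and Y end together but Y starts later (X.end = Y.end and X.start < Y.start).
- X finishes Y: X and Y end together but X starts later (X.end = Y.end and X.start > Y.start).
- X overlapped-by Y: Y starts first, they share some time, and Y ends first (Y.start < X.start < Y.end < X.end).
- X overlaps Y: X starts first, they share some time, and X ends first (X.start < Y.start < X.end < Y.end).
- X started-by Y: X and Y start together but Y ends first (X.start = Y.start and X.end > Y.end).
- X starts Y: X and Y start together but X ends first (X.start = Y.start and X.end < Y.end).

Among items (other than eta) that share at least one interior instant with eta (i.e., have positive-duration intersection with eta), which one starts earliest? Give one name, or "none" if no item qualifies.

Target eta = [Tue 01:00, Tue 10:00].
delta [Thu 00:00, Thu 17:00] → after → excluded.
epsilon [Fri 11:00, Sat 06:00] → after → excluded.
gamma [Fri 18:00, Sun 00:00] → after → excluded.
iota [Wed 09:00, Fri 05:00] → after → excluded.
kappa [Mon 07:00, Thu 11:00] → contains → candidate.
theta [Mon 05:00, Thu 10:00] → contains → candidate.
zeta [Fri 12:00, Sun 04:00] → after → excluded.
Among candidates, earliest start is Mon 05:00 → theta.

theta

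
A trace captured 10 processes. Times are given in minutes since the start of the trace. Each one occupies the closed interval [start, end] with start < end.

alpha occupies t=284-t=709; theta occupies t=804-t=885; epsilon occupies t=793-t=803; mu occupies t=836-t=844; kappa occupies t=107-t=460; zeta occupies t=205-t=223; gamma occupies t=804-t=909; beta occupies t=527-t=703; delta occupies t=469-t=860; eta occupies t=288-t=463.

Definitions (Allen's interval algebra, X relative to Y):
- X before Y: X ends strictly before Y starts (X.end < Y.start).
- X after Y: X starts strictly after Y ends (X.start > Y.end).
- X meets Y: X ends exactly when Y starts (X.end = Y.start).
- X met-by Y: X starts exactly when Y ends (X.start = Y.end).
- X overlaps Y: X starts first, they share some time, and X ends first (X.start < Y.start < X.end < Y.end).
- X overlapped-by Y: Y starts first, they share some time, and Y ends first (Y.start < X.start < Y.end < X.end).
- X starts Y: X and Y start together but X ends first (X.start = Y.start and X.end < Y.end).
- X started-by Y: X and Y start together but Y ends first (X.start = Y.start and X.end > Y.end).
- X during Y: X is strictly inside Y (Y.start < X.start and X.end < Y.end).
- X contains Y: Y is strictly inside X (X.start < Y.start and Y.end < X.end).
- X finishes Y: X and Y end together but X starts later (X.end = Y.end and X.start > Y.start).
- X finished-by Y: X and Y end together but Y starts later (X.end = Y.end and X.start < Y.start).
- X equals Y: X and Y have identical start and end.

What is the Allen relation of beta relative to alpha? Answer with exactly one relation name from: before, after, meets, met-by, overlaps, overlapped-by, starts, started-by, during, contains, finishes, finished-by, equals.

during

beta = [t=527, t=703]; alpha = [t=284, t=709].
Compare endpoints: beta.start > alpha.start, beta.start < alpha.end, beta.end > alpha.start, beta.end < alpha.end.
That pattern is 'during'.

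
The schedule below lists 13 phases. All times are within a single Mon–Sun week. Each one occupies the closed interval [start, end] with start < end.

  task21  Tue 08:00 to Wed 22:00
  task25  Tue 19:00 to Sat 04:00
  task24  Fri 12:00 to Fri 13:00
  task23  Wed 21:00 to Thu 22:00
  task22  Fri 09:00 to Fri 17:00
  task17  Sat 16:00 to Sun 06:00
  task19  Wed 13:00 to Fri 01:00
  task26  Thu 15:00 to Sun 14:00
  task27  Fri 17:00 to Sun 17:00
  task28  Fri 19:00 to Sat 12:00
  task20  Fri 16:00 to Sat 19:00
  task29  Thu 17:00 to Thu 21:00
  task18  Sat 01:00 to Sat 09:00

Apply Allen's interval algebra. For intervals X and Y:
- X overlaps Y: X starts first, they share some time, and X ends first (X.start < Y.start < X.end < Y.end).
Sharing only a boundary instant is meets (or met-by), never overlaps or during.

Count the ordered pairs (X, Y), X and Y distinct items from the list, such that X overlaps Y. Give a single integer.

Checking all 156 ordered pairs for relation 'overlaps'; matching pairs in alphabetical order:
(task19, task26): task19 overlaps task26 ✓
(task20, task17): task20 overlaps task17 ✓
(task20, task27): task20 overlaps task27 ✓
(task21, task19): task21 overlaps task19 ✓
(task21, task23): task21 overlaps task23 ✓
(task21, task25): task21 overlaps task25 ✓
(task22, task20): task22 overlaps task20 ✓
(task23, task26): task23 overlaps task26 ✓
(task25, task18): task25 overlaps task18 ✓
(task25, task20): task25 overlaps task20 ✓
(task25, task26): task25 overlaps task26 ✓
(task25, task27): task25 overlaps task27 ✓
(task25, task28): task25 overlaps task28 ✓
(task26, task27): task26 overlaps task27 ✓
Count: 14.

14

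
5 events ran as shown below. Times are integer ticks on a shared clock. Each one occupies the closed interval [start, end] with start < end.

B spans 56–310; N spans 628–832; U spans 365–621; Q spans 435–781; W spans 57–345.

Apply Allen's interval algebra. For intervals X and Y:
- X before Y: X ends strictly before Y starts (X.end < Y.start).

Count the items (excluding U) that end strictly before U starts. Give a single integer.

Target U = [365, 621].
B [56, 310] → before → counts.
N [628, 832] → after → no.
Q [435, 781] → overlapped-by → no.
W [57, 345] → before → counts.
Total: 2.

2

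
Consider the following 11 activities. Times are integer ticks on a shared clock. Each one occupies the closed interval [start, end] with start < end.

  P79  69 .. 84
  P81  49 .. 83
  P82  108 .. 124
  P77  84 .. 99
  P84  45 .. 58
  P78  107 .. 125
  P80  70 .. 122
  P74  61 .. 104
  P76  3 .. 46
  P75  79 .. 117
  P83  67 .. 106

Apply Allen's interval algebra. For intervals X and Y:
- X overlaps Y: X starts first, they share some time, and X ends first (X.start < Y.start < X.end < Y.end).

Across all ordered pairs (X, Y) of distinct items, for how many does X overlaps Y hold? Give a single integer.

18

Checking all 110 ordered pairs for relation 'overlaps'; matching pairs in alphabetical order:
(P74, P75): P74 overlaps P75 ✓
(P74, P80): P74 overlaps P80 ✓
(P74, P83): P74 overlaps P83 ✓
(P75, P78): P75 overlaps P78 ✓
(P75, P82): P75 overlaps P82 ✓
(P76, P84): P76 overlaps P84 ✓
(P79, P75): P79 overlaps P75 ✓
(P79, P80): P79 overlaps P80 ✓
(P80, P78): P80 overlaps P78 ✓
(P80, P82): P80 overlaps P82 ✓
(P81, P74): P81 overlaps P74 ✓
(P81, P75): P81 overlaps P75 ✓
(P81, P79): P81 overlaps P79 ✓
(P81, P80): P81 overlaps P80 ✓
(P81, P83): P81 overlaps P83 ✓
(P83, P75): P83 overlaps P75 ✓
(P83, P80): P83 overlaps P80 ✓
(P84, P81): P84 overlaps P81 ✓
Count: 18.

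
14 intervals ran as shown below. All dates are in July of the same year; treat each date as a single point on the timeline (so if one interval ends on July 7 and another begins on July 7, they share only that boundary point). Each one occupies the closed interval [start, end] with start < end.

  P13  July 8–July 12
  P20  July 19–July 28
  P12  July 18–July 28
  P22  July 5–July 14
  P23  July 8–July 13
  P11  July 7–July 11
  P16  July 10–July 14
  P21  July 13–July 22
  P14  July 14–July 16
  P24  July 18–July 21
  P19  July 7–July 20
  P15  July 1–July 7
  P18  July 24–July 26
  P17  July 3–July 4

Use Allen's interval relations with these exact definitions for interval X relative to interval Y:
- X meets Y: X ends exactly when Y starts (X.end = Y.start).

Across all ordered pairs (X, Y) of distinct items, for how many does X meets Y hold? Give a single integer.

5

Checking all 182 ordered pairs for relation 'meets'; matching pairs in alphabetical order:
(P15, P11): P15 meets P11 ✓
(P15, P19): P15 meets P19 ✓
(P16, P14): P16 meets P14 ✓
(P22, P14): P22 meets P14 ✓
(P23, P21): P23 meets P21 ✓
Count: 5.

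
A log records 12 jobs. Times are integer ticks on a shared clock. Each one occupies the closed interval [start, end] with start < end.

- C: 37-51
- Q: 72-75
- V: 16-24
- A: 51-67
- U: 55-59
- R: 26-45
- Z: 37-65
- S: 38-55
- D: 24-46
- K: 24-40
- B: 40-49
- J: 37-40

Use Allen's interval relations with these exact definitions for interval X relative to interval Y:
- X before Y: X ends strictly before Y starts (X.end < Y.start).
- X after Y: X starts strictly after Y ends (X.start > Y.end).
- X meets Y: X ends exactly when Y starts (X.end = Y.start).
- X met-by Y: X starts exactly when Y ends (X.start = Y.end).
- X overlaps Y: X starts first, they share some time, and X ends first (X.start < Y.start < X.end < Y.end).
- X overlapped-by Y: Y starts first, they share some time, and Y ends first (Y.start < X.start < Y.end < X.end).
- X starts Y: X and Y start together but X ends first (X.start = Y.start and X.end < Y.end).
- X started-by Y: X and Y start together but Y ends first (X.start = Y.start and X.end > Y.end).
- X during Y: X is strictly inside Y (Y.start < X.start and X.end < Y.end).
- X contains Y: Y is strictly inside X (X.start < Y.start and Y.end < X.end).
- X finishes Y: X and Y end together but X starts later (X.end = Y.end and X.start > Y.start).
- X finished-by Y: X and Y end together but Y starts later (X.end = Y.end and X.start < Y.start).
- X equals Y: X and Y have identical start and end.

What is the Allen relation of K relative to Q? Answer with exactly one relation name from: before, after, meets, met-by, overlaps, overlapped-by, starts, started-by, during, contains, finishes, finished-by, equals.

before

K = [24, 40]; Q = [72, 75].
Compare endpoints: K.start < Q.start, K.start < Q.end, K.end < Q.start, K.end < Q.end.
That pattern is 'before'.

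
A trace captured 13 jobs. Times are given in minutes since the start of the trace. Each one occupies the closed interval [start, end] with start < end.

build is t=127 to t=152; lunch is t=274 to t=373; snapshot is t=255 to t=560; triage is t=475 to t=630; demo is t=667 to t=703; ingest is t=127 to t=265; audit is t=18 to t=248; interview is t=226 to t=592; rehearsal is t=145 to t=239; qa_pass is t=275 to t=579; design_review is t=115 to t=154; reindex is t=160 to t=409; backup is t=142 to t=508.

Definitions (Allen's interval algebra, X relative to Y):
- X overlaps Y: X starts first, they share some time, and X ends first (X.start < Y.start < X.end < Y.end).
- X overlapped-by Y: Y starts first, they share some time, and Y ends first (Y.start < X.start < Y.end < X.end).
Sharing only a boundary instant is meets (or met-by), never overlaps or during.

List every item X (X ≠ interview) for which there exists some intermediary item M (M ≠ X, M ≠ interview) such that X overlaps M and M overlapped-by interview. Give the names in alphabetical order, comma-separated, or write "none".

backup, qa_pass, snapshot

Target interview = [t=226, t=592].
Intermediaries M with M overlapped-by interview: triage.
Via triage — items with X overlaps triage: backup, qa_pass, snapshot.
Union: backup, qa_pass, snapshot.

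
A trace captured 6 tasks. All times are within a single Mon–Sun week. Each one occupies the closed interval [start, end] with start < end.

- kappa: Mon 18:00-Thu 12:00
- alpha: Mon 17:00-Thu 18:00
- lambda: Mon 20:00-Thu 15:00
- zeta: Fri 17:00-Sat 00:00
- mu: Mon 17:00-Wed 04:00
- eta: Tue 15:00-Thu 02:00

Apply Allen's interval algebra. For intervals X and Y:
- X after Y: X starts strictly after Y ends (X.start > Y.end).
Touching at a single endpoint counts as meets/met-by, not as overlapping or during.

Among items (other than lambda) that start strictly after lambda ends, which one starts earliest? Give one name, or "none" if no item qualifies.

zeta

Target lambda = [Mon 20:00, Thu 15:00].
alpha [Mon 17:00, Thu 18:00] → contains → excluded.
eta [Tue 15:00, Thu 02:00] → during → excluded.
kappa [Mon 18:00, Thu 12:00] → overlaps → excluded.
mu [Mon 17:00, Wed 04:00] → overlaps → excluded.
zeta [Fri 17:00, Sat 00:00] → after → candidate.
Among candidates, earliest start is Fri 17:00 → zeta.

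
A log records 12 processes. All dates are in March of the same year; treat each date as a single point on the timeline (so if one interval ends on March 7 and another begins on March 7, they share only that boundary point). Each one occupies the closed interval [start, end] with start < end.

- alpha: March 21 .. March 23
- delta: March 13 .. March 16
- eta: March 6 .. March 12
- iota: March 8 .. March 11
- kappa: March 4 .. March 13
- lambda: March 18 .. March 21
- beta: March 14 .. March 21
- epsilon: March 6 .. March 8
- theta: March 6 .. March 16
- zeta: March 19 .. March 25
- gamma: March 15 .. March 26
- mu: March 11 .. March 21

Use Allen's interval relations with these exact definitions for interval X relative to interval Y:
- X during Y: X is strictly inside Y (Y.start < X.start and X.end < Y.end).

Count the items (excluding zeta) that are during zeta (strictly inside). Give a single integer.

1

Target zeta = [March 19, March 25].
alpha [March 21, March 23] → during → counts.
beta [March 14, March 21] → overlaps → no.
delta [March 13, March 16] → before → no.
epsilon [March 6, March 8] → before → no.
eta [March 6, March 12] → before → no.
gamma [March 15, March 26] → contains → no.
iota [March 8, March 11] → before → no.
kappa [March 4, March 13] → before → no.
lambda [March 18, March 21] → overlaps → no.
mu [March 11, March 21] → overlaps → no.
theta [March 6, March 16] → before → no.
Total: 1.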